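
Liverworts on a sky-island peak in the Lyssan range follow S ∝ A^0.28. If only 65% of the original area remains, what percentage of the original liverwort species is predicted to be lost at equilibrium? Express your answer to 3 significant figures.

S_new/S_old = (A_new/A_old)^z = 0.65^0.28
= exp(0.28 × ln 0.65) = exp(0.28 × -0.4308) = exp(-0.1206) ≈ 0.8864
Fraction lost = 1 − 0.8864 = 0.1136

11.4%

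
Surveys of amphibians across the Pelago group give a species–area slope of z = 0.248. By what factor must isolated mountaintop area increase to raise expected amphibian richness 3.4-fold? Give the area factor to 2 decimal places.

(A₂/A₁)^0.248 = 3.4, so A₂/A₁ = 3.4^(1/0.248) = 3.4^4.032
ln(A₂/A₁) = ln 3.4 / 0.248 = 1.2238 / 0.248 = 4.9346
A₂/A₁ = e^4.9346 ≈ 139

139.01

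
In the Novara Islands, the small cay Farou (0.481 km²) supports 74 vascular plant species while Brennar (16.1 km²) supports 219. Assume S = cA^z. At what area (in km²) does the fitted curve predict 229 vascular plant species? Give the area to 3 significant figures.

18.6 km²

z = ln(219/74) / ln(16.1/0.481) = 1.0850 / 3.5107 = 0.3091
c = 74 / 0.481^0.3091 = 74 / 0.7976 = 92.78
A = (229/92.78)^(1/0.3091) ⇒ ln A = ln(2.468)/0.3091 = 2.9233
A = e^2.9233 ≈ 18.6 km²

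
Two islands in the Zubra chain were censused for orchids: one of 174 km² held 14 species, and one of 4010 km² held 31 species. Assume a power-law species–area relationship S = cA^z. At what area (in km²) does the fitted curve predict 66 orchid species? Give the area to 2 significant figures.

79000 km²

z = ln(31/14) / ln(4010/174) = 0.7949 / 3.1375 = 0.2534
c = 14 / 174^0.2534 = 14 / 3.696 = 3.788
A = (66/3.788)^(1/0.2534) ⇒ ln A = ln(17.42)/0.2534 = 11.2791
A = e^11.2791 ≈ 79148 km²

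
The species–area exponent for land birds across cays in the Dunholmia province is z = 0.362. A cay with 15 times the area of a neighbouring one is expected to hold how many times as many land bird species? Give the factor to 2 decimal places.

S₂/S₁ = (A₂/A₁)^z = 15^0.362
ln(S₂/S₁) = 0.362 × ln 15 = 0.362 × 2.7081 = 0.9803
S₂/S₁ = e^0.9803 ≈ 2.665

2.67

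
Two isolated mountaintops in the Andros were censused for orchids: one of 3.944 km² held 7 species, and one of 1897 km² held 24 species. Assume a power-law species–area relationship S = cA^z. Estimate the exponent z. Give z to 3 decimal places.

Taking logs: ln S = ln c + z ln A, so z = (ln S₂ − ln S₁)/(ln A₂ − ln A₁).
z = ln(24/7) / ln(1897/3.944) = ln(3.429) / ln(481) = 1.2321 / 6.1758 = 0.1995

0.200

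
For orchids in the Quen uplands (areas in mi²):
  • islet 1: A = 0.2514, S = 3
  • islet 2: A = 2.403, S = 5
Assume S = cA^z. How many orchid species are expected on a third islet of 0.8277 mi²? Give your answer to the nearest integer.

4

z = ln(5/3) / ln(2.403/0.2514) = 0.5108 / 2.2574 = 0.2263
c = 3 / 0.2514^0.2263 = 3 / 0.7317 = 4.1
S₃ = 4.1 × 0.8277^0.2263 = 4.1 × 0.9581 ≈ 3.928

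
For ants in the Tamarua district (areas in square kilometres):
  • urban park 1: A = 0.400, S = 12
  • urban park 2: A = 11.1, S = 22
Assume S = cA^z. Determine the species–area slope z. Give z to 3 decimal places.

0.182

Taking logs: ln S = ln c + z ln A, so z = (ln S₂ − ln S₁)/(ln A₂ − ln A₁).
z = ln(22/12) / ln(11.1/0.4) = ln(1.833) / ln(27.75) = 0.6061 / 3.3232 = 0.1824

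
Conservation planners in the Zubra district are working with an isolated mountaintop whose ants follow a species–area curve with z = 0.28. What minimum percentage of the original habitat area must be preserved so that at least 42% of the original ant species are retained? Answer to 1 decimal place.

Need (A_new/A_old)^0.28 = 0.42, so A_new/A_old = 0.42^(1/0.28) = 0.42^3.571
ln(A_new/A_old) = ln 0.42 / 0.28 = -0.8675 / 0.28 = -3.0982
A_new/A_old = e^-3.0982 ≈ 0.04513

4.5%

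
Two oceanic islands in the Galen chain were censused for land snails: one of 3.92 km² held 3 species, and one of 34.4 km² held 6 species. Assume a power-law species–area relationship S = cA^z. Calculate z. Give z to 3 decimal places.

0.319

Taking logs: ln S = ln c + z ln A, so z = (ln S₂ − ln S₁)/(ln A₂ − ln A₁).
z = ln(6/3) / ln(34.4/3.92) = ln(2) / ln(8.776) = 0.6931 / 2.1720 = 0.3191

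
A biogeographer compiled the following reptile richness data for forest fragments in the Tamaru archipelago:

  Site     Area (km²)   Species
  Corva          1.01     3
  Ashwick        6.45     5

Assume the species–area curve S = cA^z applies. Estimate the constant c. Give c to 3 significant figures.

z = ln(S₂/S₁) / ln(A₂/A₁) = ln(5/3) / ln(6.45/1.01) = 0.5108 / 1.8541 = 0.2755
c = S₁ / A₁^z = 3 / 1.01^0.2755 = 3 / 1.003 = 2.992

2.99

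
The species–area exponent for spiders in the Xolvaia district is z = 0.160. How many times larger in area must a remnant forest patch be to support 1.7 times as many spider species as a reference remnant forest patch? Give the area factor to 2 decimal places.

(A₂/A₁)^0.16 = 1.7, so A₂/A₁ = 1.7^(1/0.16) = 1.7^6.25
ln(A₂/A₁) = ln 1.7 / 0.16 = 0.5306 / 0.16 = 3.3164
A₂/A₁ = e^3.3164 ≈ 27.56

27.56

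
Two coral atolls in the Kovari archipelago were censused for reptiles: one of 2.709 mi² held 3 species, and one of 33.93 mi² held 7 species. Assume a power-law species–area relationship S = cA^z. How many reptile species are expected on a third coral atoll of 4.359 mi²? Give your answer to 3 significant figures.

3.52

z = ln(7/3) / ln(33.93/2.709) = 0.8473 / 2.5277 = 0.3352
c = 3 / 2.709^0.3352 = 3 / 1.397 = 2.148
S₃ = 2.148 × 4.359^0.3352 = 2.148 × 1.638 ≈ 3.519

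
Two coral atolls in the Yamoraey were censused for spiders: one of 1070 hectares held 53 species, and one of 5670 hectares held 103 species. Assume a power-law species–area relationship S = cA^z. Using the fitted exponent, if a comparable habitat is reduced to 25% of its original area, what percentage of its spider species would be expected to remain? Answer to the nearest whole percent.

58%

z = ln(103/53) / ln(5670/1070) = 0.6644 / 1.6675 = 0.3985
S_new/S_old = (A_new/A_old)^z = 0.25^0.3985 = exp(0.3985 × -1.3863) = 0.5756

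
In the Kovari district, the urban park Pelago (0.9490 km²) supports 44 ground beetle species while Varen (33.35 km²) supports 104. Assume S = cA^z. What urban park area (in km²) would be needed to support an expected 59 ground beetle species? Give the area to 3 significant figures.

z = ln(104/44) / ln(33.35/0.949) = 0.8602 / 3.5594 = 0.2417
c = 44 / 0.949^0.2417 = 44 / 0.9874 = 44.56
A = (59/44.56)^(1/0.2417) ⇒ ln A = ln(1.324)/0.2417 = 1.1615
A = e^1.1615 ≈ 3.195 km²

3.19 km²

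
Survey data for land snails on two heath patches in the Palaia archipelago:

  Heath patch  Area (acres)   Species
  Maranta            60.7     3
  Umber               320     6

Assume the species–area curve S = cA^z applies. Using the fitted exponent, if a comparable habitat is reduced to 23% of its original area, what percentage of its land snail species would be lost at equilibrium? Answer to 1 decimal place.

z = ln(6/3) / ln(320/60.7) = 0.6931 / 1.6624 = 0.4170
S_new/S_old = (A_new/A_old)^z = 0.23^0.4170 = exp(0.4170 × -1.4697) = 0.5418
Fraction lost = 1 − 0.5418 = 0.4582

45.8%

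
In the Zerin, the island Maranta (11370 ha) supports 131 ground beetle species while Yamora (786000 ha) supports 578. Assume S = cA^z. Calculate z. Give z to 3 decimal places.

0.350

Taking logs: ln S = ln c + z ln A, so z = (ln S₂ − ln S₁)/(ln A₂ − ln A₁).
z = ln(578/131) / ln(786000/11370) = ln(4.412) / ln(69.13) = 1.4844 / 4.2360 = 0.3504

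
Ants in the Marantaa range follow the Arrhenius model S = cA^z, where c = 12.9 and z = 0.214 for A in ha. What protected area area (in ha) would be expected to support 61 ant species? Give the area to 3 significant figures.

61 = 12.9 × A^0.214  ⇒  A^0.214 = 61/12.9 = 4.729
ln A = ln(4.729) / 0.214 = 1.5536 / 0.214 = 7.2600
A = e^7.2600 ≈ 1422 ha

1420 ha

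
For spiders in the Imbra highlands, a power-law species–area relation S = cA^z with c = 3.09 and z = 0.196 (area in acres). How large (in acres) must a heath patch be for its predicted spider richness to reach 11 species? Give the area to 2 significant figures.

11 = 3.09 × A^0.196  ⇒  A^0.196 = 11/3.09 = 3.56
ln A = ln(3.56) / 0.196 = 1.2697 / 0.196 = 6.4782
A = e^6.4782 ≈ 650.8 acres

650 acres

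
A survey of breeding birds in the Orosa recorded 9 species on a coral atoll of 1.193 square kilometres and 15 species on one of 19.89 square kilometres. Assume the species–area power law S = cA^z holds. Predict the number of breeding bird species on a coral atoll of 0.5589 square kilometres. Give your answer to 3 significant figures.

z = ln(15/9) / ln(19.89/1.193) = 0.5108 / 2.8137 = 0.1815
c = 9 / 1.193^0.1815 = 9 / 1.033 = 8.716
S₃ = 8.716 × 0.5589^0.1815 = 8.716 × 0.8998 ≈ 7.843

7.84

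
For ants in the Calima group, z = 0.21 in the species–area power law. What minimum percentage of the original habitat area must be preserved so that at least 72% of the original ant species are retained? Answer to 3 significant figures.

20.9%

Need (A_new/A_old)^0.21 = 0.72, so A_new/A_old = 0.72^(1/0.21) = 0.72^4.762
ln(A_new/A_old) = ln 0.72 / 0.21 = -0.3285 / 0.21 = -1.5643
A_new/A_old = e^-1.5643 ≈ 0.2092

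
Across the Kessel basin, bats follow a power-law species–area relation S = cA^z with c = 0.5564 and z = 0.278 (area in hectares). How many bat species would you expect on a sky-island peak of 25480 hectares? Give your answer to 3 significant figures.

S = 0.5564 × 25480^0.278
ln S = ln 0.5564 + 0.278 × ln 25480 = -0.5863 + 0.278 × 10.1456 = 2.2342
S = e^2.2342 ≈ 9.339

9.34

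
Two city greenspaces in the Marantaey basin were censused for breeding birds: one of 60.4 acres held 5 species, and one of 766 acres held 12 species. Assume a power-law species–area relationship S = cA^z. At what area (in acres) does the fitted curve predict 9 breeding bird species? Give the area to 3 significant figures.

z = ln(12/5) / ln(766/60.4) = 0.8755 / 2.5402 = 0.3446
c = 5 / 60.4^0.3446 = 5 / 4.11 = 1.217
A = (9/1.217)^(1/0.3446) ⇒ ln A = ln(7.398)/0.3446 = 5.8065
A = e^5.8065 ≈ 332.4 acres

332 acres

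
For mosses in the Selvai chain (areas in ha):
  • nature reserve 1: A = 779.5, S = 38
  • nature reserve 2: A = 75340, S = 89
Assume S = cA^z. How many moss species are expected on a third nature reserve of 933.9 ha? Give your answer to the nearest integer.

z = ln(89/38) / ln(75340/779.5) = 0.8511 / 4.5711 = 0.1862
c = 38 / 779.5^0.1862 = 38 / 3.455 = 11
S₃ = 11 × 933.9^0.1862 = 11 × 3.573 ≈ 39.3

39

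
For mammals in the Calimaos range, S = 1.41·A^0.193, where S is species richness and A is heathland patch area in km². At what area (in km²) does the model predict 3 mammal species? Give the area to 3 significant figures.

3 = 1.41 × A^0.193  ⇒  A^0.193 = 3/1.41 = 2.128
ln A = ln(2.128) / 0.193 = 0.7550 / 0.193 = 3.9120
A = e^3.9120 ≈ 50 km²

50.0 km²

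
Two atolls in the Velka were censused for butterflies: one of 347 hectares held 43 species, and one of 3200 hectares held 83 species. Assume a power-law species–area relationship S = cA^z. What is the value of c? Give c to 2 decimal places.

z = ln(S₂/S₁) / ln(A₂/A₁) = ln(83/43) / ln(3200/347) = 0.6576 / 2.2216 = 0.2960
c = S₁ / A₁^z = 43 / 347^0.2960 = 43 / 5.649 = 7.612

7.61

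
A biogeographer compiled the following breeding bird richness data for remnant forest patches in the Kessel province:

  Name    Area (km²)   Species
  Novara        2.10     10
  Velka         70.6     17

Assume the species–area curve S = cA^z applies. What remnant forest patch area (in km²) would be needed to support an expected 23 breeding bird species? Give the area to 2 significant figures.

z = ln(17/10) / ln(70.6/2.1) = 0.5306 / 3.5151 = 0.1510
c = 10 / 2.1^0.1510 = 10 / 1.119 = 8.94
A = (23/8.94)^(1/0.1510) ⇒ ln A = ln(2.573)/0.1510 = 6.2595
A = e^6.2595 ≈ 522.9 km²

520 km²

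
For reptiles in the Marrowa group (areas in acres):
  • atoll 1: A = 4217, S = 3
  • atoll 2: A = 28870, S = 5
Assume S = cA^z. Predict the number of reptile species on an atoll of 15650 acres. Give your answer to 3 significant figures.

4.25

z = ln(5/3) / ln(28870/4217) = 0.5108 / 1.9237 = 0.2655
c = 3 / 4217^0.2655 = 3 / 9.175 = 0.327
S₃ = 0.327 × 15650^0.2655 = 0.327 × 13 ≈ 4.25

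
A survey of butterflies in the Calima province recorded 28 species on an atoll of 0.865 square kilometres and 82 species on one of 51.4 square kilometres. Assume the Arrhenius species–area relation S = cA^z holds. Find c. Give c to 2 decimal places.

z = ln(S₂/S₁) / ln(A₂/A₁) = ln(82/28) / ln(51.4/0.865) = 1.0745 / 4.0847 = 0.2631
c = S₁ / A₁^z = 28 / 0.865^0.2631 = 28 / 0.9626 = 29.09

29.09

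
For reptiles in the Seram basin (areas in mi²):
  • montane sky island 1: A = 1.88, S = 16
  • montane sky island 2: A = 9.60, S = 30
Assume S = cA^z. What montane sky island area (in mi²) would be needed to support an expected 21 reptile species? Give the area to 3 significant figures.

z = ln(30/16) / ln(9.6/1.88) = 0.6286 / 1.6305 = 0.3855
c = 16 / 1.88^0.3855 = 16 / 1.276 = 12.54
A = (21/12.54)^(1/0.3855) ⇒ ln A = ln(1.674)/0.3855 = 1.3366
A = e^1.3366 ≈ 3.806 mi²

3.81 mi²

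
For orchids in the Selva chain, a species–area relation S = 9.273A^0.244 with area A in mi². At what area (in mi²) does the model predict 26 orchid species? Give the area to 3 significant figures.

26 = 9.273 × A^0.244  ⇒  A^0.244 = 26/9.273 = 2.804
ln A = ln(2.804) / 0.244 = 1.0310 / 0.244 = 4.2254
A = e^4.2254 ≈ 68.4 mi²

68.4 mi²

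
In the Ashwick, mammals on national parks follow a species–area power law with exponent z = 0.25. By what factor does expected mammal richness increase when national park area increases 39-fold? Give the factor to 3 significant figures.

S₂/S₁ = (A₂/A₁)^z = 39^0.25
ln(S₂/S₁) = 0.25 × ln 39 = 0.25 × 3.6636 = 0.9159
S₂/S₁ = e^0.9159 ≈ 2.499

2.50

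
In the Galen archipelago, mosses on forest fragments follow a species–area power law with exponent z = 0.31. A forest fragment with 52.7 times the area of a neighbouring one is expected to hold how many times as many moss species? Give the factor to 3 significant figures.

S₂/S₁ = (A₂/A₁)^z = 52.7^0.31
ln(S₂/S₁) = 0.31 × ln 52.7 = 0.31 × 3.9646 = 1.2290
S₂/S₁ = e^1.2290 ≈ 3.418

3.42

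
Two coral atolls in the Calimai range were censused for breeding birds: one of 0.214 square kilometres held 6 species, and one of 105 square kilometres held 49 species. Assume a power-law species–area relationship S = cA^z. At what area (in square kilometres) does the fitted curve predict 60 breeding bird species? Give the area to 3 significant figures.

z = ln(49/6) / ln(105/0.214) = 2.1001 / 6.1957 = 0.3390
c = 6 / 0.214^0.3390 = 6 / 0.593 = 10.12
A = (60/10.12)^(1/0.3390) ⇒ ln A = ln(5.93)/0.3390 = 5.2515
A = e^5.2515 ≈ 190.8 square kilometres

191 square kilometres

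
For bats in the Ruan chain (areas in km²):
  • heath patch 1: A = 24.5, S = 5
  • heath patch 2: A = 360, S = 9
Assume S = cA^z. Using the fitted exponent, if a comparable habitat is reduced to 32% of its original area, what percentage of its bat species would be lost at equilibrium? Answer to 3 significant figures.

22.1%

z = ln(9/5) / ln(360/24.5) = 0.5878 / 2.6874 = 0.2187
S_new/S_old = (A_new/A_old)^z = 0.32^0.2187 = exp(0.2187 × -1.1394) = 0.7794
Fraction lost = 1 − 0.7794 = 0.2206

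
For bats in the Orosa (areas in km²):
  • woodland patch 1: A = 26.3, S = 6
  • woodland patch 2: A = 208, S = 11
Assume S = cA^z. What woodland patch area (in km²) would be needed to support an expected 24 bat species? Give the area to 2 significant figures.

3000 km²

z = ln(11/6) / ln(208/26.3) = 0.6061 / 2.0680 = 0.2931
c = 6 / 26.3^0.2931 = 6 / 2.607 = 2.301
A = (24/2.301)^(1/0.2931) ⇒ ln A = ln(10.43)/0.2931 = 7.9992
A = e^7.9992 ≈ 2979 km²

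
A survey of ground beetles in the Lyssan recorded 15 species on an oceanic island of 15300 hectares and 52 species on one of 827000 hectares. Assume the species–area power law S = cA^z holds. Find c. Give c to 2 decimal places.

0.75

z = ln(S₂/S₁) / ln(A₂/A₁) = ln(52/15) / ln(827000/15300) = 1.2432 / 3.9900 = 0.3116
c = S₁ / A₁^z = 15 / 15300^0.3116 = 15 / 20.13 = 0.7451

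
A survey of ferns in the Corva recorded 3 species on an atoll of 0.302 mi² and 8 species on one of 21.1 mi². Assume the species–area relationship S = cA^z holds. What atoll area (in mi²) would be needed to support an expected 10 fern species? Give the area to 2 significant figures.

z = ln(8/3) / ln(21.1/0.302) = 0.9808 / 4.2466 = 0.2310
c = 3 / 0.302^0.2310 = 3 / 0.7584 = 3.956
A = (10/3.956)^(1/0.2310) ⇒ ln A = ln(2.528)/0.2310 = 4.0154
A = e^4.0154 ≈ 55.45 mi²

55 mi²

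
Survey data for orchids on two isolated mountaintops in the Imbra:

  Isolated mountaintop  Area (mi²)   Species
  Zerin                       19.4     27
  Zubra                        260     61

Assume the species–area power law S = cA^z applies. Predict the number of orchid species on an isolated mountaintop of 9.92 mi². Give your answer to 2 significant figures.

22

z = ln(61/27) / ln(260/19.4) = 0.8150 / 2.5954 = 0.3140
c = 27 / 19.4^0.3140 = 27 / 2.538 = 10.64
S₃ = 10.64 × 9.92^0.3140 = 10.64 × 2.056 ≈ 21.87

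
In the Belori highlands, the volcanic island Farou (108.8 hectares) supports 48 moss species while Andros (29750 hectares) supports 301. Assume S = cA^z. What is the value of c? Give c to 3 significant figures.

z = ln(S₂/S₁) / ln(A₂/A₁) = ln(301/48) / ln(29750/108.8) = 1.8359 / 5.6111 = 0.3272
c = S₁ / A₁^z = 48 / 108.8^0.3272 = 48 / 4.638 = 10.35

10.3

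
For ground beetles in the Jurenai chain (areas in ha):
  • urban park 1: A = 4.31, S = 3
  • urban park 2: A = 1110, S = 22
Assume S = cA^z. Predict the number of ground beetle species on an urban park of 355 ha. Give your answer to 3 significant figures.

z = ln(22/3) / ln(1110/4.31) = 1.9924 / 5.5512 = 0.3589
c = 3 / 4.31^0.3589 = 3 / 1.689 = 1.776
S₃ = 1.776 × 355^0.3589 = 1.776 × 8.229 ≈ 14.61

14.6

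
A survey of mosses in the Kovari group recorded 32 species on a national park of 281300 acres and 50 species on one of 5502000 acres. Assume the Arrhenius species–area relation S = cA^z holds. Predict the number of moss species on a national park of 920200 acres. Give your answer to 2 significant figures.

38

z = ln(50/32) / ln(5502000/281300) = 0.4463 / 2.9734 = 0.1501
c = 32 / 281300^0.1501 = 32 / 6.575 = 4.867
S₃ = 4.867 × 920200^0.1501 = 4.867 × 7.855 ≈ 38.23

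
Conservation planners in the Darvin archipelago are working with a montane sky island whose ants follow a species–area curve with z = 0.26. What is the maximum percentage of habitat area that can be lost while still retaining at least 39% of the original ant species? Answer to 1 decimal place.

97.3%

Need (A_new/A_old)^0.26 = 0.39, so A_new/A_old = 0.39^(1/0.26) = 0.39^3.846
ln(A_new/A_old) = ln 0.39 / 0.26 = -0.9416 / 0.26 = -3.6216
A_new/A_old = e^-3.6216 ≈ 0.02674
Fraction that can be lost = 1 − 0.02674 = 0.9733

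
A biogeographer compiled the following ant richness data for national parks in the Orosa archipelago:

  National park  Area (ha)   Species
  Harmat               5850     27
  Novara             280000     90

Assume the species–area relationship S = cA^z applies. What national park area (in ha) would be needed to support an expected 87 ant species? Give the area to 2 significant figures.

z = ln(90/27) / ln(280000/5850) = 1.2040 / 3.8683 = 0.3112
c = 27 / 5850^0.3112 = 27 / 14.88 = 1.815
A = (87/1.815)^(1/0.3112) ⇒ ln A = ln(47.93)/0.3112 = 12.4336
A = e^12.4336 ≈ 251103 ha

250000 ha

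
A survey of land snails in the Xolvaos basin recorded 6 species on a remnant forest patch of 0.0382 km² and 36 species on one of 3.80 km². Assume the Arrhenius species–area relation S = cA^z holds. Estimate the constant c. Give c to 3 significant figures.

21.4

z = ln(S₂/S₁) / ln(A₂/A₁) = ln(36/6) / ln(3.8/0.0382) = 1.7918 / 4.5999 = 0.3895
c = S₁ / A₁^z = 6 / 0.0382^0.3895 = 6 / 0.2803 = 21.4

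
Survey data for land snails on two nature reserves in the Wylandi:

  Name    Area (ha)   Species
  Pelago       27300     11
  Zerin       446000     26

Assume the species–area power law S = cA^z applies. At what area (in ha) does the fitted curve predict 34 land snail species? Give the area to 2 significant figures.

z = ln(26/11) / ln(446000/27300) = 0.8602 / 2.7934 = 0.3079
c = 11 / 27300^0.3079 = 11 / 23.23 = 0.4735
A = (34/0.4735)^(1/0.3079) ⇒ ln A = ln(71.8)/0.3079 = 13.8792
A = e^13.8792 ≈ 1065803 ha

1100000 ha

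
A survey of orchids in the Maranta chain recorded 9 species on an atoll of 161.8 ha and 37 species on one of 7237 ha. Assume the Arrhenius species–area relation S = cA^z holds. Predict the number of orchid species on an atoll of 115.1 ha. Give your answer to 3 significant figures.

7.93

z = ln(37/9) / ln(7237/161.8) = 1.4137 / 3.8006 = 0.3720
c = 9 / 161.8^0.3720 = 9 / 6.632 = 1.357
S₃ = 1.357 × 115.1^0.3720 = 1.357 × 5.843 ≈ 7.929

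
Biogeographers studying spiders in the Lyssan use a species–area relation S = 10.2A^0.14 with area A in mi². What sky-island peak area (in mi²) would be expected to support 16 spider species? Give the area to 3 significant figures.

16 = 10.2 × A^0.14  ⇒  A^0.14 = 16/10.2 = 1.569
ln A = ln(1.569) / 0.14 = 0.4502 / 0.14 = 3.2157
A = e^3.2157 ≈ 24.92 mi²

24.9 mi²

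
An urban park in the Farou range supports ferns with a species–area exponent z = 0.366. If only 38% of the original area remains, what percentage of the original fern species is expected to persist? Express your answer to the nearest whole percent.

70%

S_new/S_old = (A_new/A_old)^z = 0.38^0.366
= exp(0.366 × ln 0.38) = exp(0.366 × -0.9676) = exp(-0.3541) ≈ 0.7018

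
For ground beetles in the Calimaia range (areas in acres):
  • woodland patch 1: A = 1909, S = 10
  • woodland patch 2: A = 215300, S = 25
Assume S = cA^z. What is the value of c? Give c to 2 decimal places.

z = ln(S₂/S₁) / ln(A₂/A₁) = ln(25/10) / ln(215300/1909) = 0.9163 / 4.7255 = 0.1939
c = S₁ / A₁^z = 10 / 1909^0.1939 = 10 / 4.327 = 2.311

2.31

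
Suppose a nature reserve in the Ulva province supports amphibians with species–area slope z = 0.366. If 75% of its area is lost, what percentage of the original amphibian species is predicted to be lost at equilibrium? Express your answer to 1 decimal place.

S_new/S_old = (A_new/A_old)^z = 0.25^0.366
= exp(0.366 × ln 0.25) = exp(0.366 × -1.3863) = exp(-0.5074) ≈ 0.6021
Fraction lost = 1 − 0.6021 = 0.3979

39.8%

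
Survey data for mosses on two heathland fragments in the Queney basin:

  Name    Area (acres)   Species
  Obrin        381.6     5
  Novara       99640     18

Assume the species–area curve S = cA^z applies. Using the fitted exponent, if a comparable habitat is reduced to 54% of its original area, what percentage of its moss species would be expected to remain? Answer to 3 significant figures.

z = ln(18/5) / ln(99640/381.6) = 1.2809 / 5.5649 = 0.2302
S_new/S_old = (A_new/A_old)^z = 0.54^0.2302 = exp(0.2302 × -0.6162) = 0.8678

86.8%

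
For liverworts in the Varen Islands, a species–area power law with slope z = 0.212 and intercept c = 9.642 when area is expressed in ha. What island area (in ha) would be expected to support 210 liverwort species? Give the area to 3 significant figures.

2050000 ha

210 = 9.642 × A^0.212  ⇒  A^0.212 = 210/9.642 = 21.78
ln A = ln(21.78) / 0.212 = 3.0810 / 0.212 = 14.5329
A = e^14.5329 ≈ 2049117 ha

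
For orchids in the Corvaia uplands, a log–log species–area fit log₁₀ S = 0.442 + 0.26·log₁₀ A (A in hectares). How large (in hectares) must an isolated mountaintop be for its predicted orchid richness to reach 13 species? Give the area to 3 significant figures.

384 hectares

13 = 2.767 × A^0.26  ⇒  A^0.26 = 13/2.767 = 4.698
ln A = ln(4.698) / 0.26 = 1.5472 / 0.26 = 5.9508
A = e^5.9508 ≈ 384.1 hectares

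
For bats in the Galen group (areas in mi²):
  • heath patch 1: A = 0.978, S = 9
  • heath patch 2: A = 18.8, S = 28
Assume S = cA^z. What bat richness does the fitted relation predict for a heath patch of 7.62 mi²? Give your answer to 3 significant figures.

19.8

z = ln(28/9) / ln(18.8/0.978) = 1.1350 / 2.9561 = 0.3839
c = 9 / 0.978^0.3839 = 9 / 0.9915 = 9.077
S₃ = 9.077 × 7.62^0.3839 = 9.077 × 2.181 ≈ 19.8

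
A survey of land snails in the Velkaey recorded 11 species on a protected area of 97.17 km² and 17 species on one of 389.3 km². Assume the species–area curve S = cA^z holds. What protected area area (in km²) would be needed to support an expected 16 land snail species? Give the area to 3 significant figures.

z = ln(17/11) / ln(389.3/97.17) = 0.4353 / 1.3879 = 0.3137
c = 11 / 97.17^0.3137 = 11 / 4.201 = 2.618
A = (16/2.618)^(1/0.3137) ⇒ ln A = ln(6.111)/0.3137 = 5.7711
A = e^5.7711 ≈ 320.9 km²

321 km²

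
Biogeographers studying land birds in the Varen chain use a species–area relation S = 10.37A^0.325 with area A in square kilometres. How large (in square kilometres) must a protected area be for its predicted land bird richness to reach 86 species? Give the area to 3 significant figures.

671 square kilometres

86 = 10.37 × A^0.325  ⇒  A^0.325 = 86/10.37 = 8.293
ln A = ln(8.293) / 0.325 = 2.1154 / 0.325 = 6.5090
A = e^6.5090 ≈ 671.2 square kilometres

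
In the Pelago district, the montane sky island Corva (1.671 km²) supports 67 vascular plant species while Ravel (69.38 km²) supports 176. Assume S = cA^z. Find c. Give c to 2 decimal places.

z = ln(S₂/S₁) / ln(A₂/A₁) = ln(176/67) / ln(69.38/1.671) = 0.9658 / 3.7262 = 0.2592
c = S₁ / A₁^z = 67 / 1.671^0.2592 = 67 / 1.142 = 58.65

58.65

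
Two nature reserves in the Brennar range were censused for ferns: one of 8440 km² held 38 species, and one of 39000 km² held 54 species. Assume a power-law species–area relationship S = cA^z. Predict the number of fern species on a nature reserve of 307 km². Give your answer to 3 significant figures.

17.8

z = ln(54/38) / ln(39000/8440) = 0.3514 / 1.5306 = 0.2296
c = 38 / 8440^0.2296 = 38 / 7.969 = 4.768
S₃ = 4.768 × 307^0.2296 = 4.768 × 3.724 ≈ 17.76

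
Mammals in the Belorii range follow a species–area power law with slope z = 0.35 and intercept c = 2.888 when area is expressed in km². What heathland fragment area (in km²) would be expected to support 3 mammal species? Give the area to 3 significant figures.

1.11 km²

3 = 2.888 × A^0.35  ⇒  A^0.35 = 3/2.888 = 1.039
ln A = ln(1.039) / 0.35 = 0.0380 / 0.35 = 0.1087
A = e^0.1087 ≈ 1.115 km²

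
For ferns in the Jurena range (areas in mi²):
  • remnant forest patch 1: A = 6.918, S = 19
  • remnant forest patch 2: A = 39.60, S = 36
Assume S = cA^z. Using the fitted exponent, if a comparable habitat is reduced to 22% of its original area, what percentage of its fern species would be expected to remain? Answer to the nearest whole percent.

z = ln(36/19) / ln(39.6/6.918) = 0.6391 / 1.7447 = 0.3663
S_new/S_old = (A_new/A_old)^z = 0.22^0.3663 = exp(0.3663 × -1.5141) = 0.5743

57%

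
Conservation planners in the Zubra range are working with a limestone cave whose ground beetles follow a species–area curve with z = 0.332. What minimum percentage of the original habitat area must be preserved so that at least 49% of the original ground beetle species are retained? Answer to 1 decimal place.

Need (A_new/A_old)^0.332 = 0.49, so A_new/A_old = 0.49^(1/0.332) = 0.49^3.012
ln(A_new/A_old) = ln 0.49 / 0.332 = -0.7133 / 0.332 = -2.1486
A_new/A_old = e^-2.1486 ≈ 0.1166

11.7%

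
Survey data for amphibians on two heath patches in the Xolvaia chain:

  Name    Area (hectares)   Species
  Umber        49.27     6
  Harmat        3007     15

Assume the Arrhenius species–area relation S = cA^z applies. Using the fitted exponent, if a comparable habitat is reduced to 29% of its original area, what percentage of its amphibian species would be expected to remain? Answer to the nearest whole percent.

76%

z = ln(15/6) / ln(3007/49.27) = 0.9163 / 4.1114 = 0.2229
S_new/S_old = (A_new/A_old)^z = 0.29^0.2229 = exp(0.2229 × -1.2379) = 0.7589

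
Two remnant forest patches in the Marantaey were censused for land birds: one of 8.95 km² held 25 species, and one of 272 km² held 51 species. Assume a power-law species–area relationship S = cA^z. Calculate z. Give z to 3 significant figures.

0.209

Taking logs: ln S = ln c + z ln A, so z = (ln S₂ − ln S₁)/(ln A₂ − ln A₁).
z = ln(51/25) / ln(272/8.95) = ln(2.04) / ln(30.39) = 0.7129 / 3.4141 = 0.2088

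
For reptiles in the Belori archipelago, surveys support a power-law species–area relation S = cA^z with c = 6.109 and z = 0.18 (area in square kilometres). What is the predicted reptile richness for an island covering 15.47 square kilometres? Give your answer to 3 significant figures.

10.0

S = 6.109 × 15.47^0.18
ln S = ln 6.109 + 0.18 × ln 15.47 = 1.8098 + 0.18 × 2.7389 = 2.3028
S = e^2.3028 ≈ 10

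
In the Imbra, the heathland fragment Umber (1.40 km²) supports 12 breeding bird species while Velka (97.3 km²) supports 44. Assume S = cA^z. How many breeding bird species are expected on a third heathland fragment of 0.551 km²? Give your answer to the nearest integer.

9

z = ln(44/12) / ln(97.3/1.4) = 1.2993 / 4.2413 = 0.3063
c = 12 / 1.4^0.3063 = 12 / 1.109 = 10.82
S₃ = 10.82 × 0.551^0.3063 = 10.82 × 0.8331 ≈ 9.018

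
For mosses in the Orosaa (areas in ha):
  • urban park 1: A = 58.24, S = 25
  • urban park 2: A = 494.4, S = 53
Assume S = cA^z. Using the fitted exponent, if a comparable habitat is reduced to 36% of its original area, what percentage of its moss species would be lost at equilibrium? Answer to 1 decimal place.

z = ln(53/25) / ln(494.4/58.24) = 0.7514 / 2.1388 = 0.3513
S_new/S_old = (A_new/A_old)^z = 0.36^0.3513 = exp(0.3513 × -1.0217) = 0.6984
Fraction lost = 1 − 0.6984 = 0.3016

30.2%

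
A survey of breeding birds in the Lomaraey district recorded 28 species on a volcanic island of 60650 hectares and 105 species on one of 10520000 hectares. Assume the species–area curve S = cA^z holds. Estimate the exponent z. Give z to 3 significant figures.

Taking logs: ln S = ln c + z ln A, so z = (ln S₂ − ln S₁)/(ln A₂ − ln A₁).
z = ln(105/28) / ln(10520000/60650) = ln(3.75) / ln(173.5) = 1.3218 / 5.1559 = 0.2564

0.256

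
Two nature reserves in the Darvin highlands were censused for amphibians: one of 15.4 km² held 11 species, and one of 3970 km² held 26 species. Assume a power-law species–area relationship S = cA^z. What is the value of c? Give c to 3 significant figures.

7.20

z = ln(S₂/S₁) / ln(A₂/A₁) = ln(26/11) / ln(3970/15.4) = 0.8602 / 5.5522 = 0.1549
c = S₁ / A₁^z = 11 / 15.4^0.1549 = 11 / 1.528 = 7.201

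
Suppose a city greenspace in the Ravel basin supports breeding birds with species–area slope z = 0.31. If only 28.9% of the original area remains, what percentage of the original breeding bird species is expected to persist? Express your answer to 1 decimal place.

S_new/S_old = (A_new/A_old)^z = 0.289^0.31
= exp(0.31 × ln 0.289) = exp(0.31 × -1.2413) = exp(-0.3848) ≈ 0.6806

68.1%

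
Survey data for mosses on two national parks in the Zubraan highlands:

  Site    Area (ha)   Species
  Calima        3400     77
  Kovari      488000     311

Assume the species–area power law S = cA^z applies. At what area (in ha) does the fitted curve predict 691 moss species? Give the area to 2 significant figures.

z = ln(311/77) / ln(488000/3400) = 1.3960 / 4.9665 = 0.2811
c = 77 / 3400^0.2811 = 77 / 9.832 = 7.832
A = (691/7.832)^(1/0.2811) ⇒ ln A = ln(88.23)/0.2811 = 15.9384
A = e^15.9384 ≈ 8354991 ha

8400000 ha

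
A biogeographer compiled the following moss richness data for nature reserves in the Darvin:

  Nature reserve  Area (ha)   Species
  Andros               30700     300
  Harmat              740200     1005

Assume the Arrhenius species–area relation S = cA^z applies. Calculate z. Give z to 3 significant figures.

Taking logs: ln S = ln c + z ln A, so z = (ln S₂ − ln S₁)/(ln A₂ − ln A₁).
z = ln(1005/300) / ln(740200/30700) = ln(3.35) / ln(24.11) = 1.2090 / 3.1827 = 0.3799

0.380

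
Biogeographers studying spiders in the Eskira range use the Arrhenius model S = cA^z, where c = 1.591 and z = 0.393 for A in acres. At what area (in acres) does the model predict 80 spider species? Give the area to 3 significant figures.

80 = 1.591 × A^0.393  ⇒  A^0.393 = 80/1.591 = 50.28
ln A = ln(50.28) / 0.393 = 3.9177 / 0.393 = 9.9686
A = e^9.9686 ≈ 21346 acres

21300 acres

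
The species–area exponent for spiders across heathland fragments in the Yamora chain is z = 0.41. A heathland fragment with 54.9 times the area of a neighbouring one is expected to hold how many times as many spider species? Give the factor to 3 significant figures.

S₂/S₁ = (A₂/A₁)^z = 54.9^0.41
ln(S₂/S₁) = 0.41 × ln 54.9 = 0.41 × 4.0055 = 1.6423
S₂/S₁ = e^1.6423 ≈ 5.167

5.17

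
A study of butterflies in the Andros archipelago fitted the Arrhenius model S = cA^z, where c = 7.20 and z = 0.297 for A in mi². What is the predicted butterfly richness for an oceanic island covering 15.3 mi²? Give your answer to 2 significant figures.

S = 7.2 × 15.3^0.297
ln S = ln 7.2 + 0.297 × ln 15.3 = 1.9741 + 0.297 × 2.7279 = 2.7843
S = e^2.7843 ≈ 16.19

16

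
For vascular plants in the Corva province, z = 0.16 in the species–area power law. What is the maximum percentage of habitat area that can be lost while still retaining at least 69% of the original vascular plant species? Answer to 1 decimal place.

Need (A_new/A_old)^0.16 = 0.69, so A_new/A_old = 0.69^(1/0.16) = 0.69^6.25
ln(A_new/A_old) = ln 0.69 / 0.16 = -0.3711 / 0.16 = -2.3191
A_new/A_old = e^-2.3191 ≈ 0.09836
Fraction that can be lost = 1 − 0.09836 = 0.9016

90.2%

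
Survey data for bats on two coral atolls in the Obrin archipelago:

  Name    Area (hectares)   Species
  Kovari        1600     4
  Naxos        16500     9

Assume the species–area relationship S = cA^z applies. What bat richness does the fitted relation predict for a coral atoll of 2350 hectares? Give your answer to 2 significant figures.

z = ln(9/4) / ln(16500/1600) = 0.8109 / 2.3334 = 0.3475
c = 4 / 1600^0.3475 = 4 / 12.99 = 0.308
S₃ = 0.308 × 2350^0.3475 = 0.308 × 14.84 ≈ 4.572

4.6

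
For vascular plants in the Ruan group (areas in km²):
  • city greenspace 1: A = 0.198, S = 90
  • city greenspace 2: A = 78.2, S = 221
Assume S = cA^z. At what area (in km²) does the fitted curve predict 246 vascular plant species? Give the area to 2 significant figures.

160 km²

z = ln(221/90) / ln(78.2/0.198) = 0.8984 / 5.9788 = 0.1503
c = 90 / 0.198^0.1503 = 90 / 0.784 = 114.8
A = (246/114.8)^(1/0.1503) ⇒ ln A = ln(2.143)/0.1503 = 5.0725
A = e^5.0725 ≈ 159.6 km²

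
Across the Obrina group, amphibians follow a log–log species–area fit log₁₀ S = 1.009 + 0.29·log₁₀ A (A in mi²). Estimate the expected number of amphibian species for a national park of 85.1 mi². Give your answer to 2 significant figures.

37

S = 10.21 × 85.1^0.29
ln S = ln 10.21 + 0.29 × ln 85.1 = 2.3233 + 0.29 × 4.4438 = 3.6120
S = e^3.6120 ≈ 37.04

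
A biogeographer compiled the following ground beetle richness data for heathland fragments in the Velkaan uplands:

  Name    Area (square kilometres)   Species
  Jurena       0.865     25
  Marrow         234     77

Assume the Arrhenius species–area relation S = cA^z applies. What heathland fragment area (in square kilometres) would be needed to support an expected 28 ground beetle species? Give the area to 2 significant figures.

z = ln(77/25) / ln(234/0.865) = 1.1249 / 5.6003 = 0.2009
c = 25 / 0.865^0.2009 = 25 / 0.9713 = 25.74
A = (28/25.74)^(1/0.2009) ⇒ ln A = ln(1.088)/0.2009 = 0.4192
A = e^0.4192 ≈ 1.521 square kilometres

1.5 square kilometres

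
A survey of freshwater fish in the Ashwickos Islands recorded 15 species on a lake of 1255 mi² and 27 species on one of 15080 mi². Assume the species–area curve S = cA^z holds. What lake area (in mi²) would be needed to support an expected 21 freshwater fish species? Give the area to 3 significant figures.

5210 mi²

z = ln(27/15) / ln(15080/1255) = 0.5878 / 2.4862 = 0.2364
c = 15 / 1255^0.2364 = 15 / 5.402 = 2.777
A = (21/2.777)^(1/0.2364) ⇒ ln A = ln(7.563)/0.2364 = 8.5581
A = e^8.5581 ≈ 5209 mi²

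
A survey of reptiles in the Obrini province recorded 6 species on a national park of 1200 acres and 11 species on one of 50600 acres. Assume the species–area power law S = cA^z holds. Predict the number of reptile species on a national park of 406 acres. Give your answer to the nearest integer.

z = ln(11/6) / ln(50600/1200) = 0.6061 / 3.7416 = 0.1620
c = 6 / 1200^0.1620 = 6 / 3.154 = 1.903
S₃ = 1.903 × 406^0.1620 = 1.903 × 2.646 ≈ 5.034

5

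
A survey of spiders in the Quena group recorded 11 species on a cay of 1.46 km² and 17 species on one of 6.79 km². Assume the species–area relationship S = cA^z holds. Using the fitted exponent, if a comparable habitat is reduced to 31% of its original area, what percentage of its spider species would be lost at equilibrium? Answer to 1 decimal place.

28.2%

z = ln(17/11) / ln(6.79/1.46) = 0.4353 / 1.5370 = 0.2832
S_new/S_old = (A_new/A_old)^z = 0.31^0.2832 = exp(0.2832 × -1.1712) = 0.7177
Fraction lost = 1 − 0.7177 = 0.2823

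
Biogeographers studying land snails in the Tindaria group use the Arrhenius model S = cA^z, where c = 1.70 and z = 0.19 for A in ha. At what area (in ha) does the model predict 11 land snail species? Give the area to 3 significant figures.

11 = 1.7 × A^0.19  ⇒  A^0.19 = 11/1.7 = 6.471
ln A = ln(6.471) / 0.19 = 1.8673 / 0.19 = 9.8277
A = e^9.8277 ≈ 18541 ha

18500 ha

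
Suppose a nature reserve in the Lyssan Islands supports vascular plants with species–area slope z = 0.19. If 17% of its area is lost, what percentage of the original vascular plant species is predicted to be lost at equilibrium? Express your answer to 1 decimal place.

S_new/S_old = (A_new/A_old)^z = 0.83^0.19
= exp(0.19 × ln 0.83) = exp(0.19 × -0.1863) = exp(-0.0354) ≈ 0.9652
Fraction lost = 1 − 0.9652 = 0.03478

3.5%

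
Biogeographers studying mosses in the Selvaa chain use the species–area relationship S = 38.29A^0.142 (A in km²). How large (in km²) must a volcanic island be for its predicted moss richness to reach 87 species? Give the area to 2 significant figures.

87 = 38.29 × A^0.142  ⇒  A^0.142 = 87/38.29 = 2.272
ln A = ln(2.272) / 0.142 = 0.8207 / 0.142 = 5.7797
A = e^5.7797 ≈ 323.7 km²

320 km²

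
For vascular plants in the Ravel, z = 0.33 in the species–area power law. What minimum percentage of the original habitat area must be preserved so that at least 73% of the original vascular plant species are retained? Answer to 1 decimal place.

38.5%

Need (A_new/A_old)^0.33 = 0.73, so A_new/A_old = 0.73^(1/0.33) = 0.73^3.03
ln(A_new/A_old) = ln 0.73 / 0.33 = -0.3147 / 0.33 = -0.9537
A_new/A_old = e^-0.9537 ≈ 0.3853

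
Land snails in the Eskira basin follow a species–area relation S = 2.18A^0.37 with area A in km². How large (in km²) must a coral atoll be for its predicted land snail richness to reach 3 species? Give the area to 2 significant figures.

2.4 km²

3 = 2.18 × A^0.37  ⇒  A^0.37 = 3/2.18 = 1.376
ln A = ln(1.376) / 0.37 = 0.3193 / 0.37 = 0.8629
A = e^0.8629 ≈ 2.37 km²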